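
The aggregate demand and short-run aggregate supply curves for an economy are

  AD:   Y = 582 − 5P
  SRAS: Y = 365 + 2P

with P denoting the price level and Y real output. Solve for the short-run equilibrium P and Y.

P = 31, Y = 427

Set AD = SRAS: 582 − 5P = 365 + 2P, so 217 = 7P and P = 31.
Then Y = 582 − 5·31 = 427.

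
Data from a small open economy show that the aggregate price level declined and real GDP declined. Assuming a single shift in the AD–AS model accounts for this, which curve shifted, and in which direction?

P fell and Y fell. An AD shift moves P and Y in the same direction; an SRAS shift moves them in opposite directions.
Here P and Y moved in the same direction, so the AD curve shifted.
Since Y fell, AD shifted left.

AD shifted left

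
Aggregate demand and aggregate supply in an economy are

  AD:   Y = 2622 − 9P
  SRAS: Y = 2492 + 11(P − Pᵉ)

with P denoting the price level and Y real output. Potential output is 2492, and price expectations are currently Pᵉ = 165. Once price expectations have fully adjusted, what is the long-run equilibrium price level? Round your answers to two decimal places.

Short run: with Pᵉ = 165, SRAS is Y = 677 + 11P. Setting AD = SRAS gives 1945 = 20P, so P = 97.25 and Y = 2622 − 9P = 1746.75.
Output 1746.75 is below potential 2492, so over time expected prices fall and SRAS shifts right until Y returns to 2492.
Long run: Y = 2492 on the AD curve gives 2492 = 2622 − 9P, so P = 14.44.

Long-run P = 14.44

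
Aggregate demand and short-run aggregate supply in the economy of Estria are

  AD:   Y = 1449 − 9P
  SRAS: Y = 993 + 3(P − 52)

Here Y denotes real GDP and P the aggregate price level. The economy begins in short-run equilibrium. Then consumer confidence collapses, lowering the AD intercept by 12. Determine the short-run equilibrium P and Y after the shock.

This is a negative demand shock: AD shifts left.
New AD: Y = 1437 − 9P.
SRAS can be written Y = 837 + 3P.
Set AD = SRAS: 1437 − 9P = 837 + 3P, so 600 = 12P and P = 50.
Y = 1437 − 9·50 = 987.

P = 50, Y = 987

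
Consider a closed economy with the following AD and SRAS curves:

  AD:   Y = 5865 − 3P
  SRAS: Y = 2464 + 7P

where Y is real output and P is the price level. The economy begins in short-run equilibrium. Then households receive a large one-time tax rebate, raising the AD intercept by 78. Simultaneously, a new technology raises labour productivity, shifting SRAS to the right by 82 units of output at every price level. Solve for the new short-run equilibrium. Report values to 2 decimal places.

After both shocks: AD is Y = 5943 − 3P and SRAS is Y = 2546 + 7P.
Setting them equal: 3397 = 10P, so P = 339.70.
Substituting into AD, Y = 4923.90.

P = 339.70, Y = 4923.90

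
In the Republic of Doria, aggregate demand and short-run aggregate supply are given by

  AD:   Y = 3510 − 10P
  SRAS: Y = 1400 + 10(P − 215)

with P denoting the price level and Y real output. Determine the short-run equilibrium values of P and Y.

P = 213, Y = 1380

Write SRAS as Y = 1400 + 10P − 2150 = 10P − 750.
Set AD = SRAS: 3510 − 10P = 10P − 750, so 4260 = 20P and P = 213.
Then Y = 3510 − 10·213 = 1380.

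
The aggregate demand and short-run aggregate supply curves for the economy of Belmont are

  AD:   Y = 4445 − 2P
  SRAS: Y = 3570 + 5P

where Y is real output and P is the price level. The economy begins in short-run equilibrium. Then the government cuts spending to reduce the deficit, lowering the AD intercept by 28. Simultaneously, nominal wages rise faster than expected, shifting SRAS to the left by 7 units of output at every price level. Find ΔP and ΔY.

ΔP = -3, ΔY = -22

After both shocks: AD is Y = 4417 − 2P and SRAS is Y = 3563 + 5P.
Setting them equal: 854 = 7P, so P = 122.
Y = 4417 − 2·122 = 4173.
Initially P = 125, Y = 4195, so ΔP = -3 and ΔY = -22.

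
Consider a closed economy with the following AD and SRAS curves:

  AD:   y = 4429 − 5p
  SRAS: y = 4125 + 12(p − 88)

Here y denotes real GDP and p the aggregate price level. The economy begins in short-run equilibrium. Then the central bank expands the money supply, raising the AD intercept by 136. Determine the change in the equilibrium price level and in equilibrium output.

Δp = +8, Δy = +96

This is a positive demand shock: AD shifts right.
New AD: y = 4565 − 5p.
SRAS can be written y = 3069 + 12p.
Set AD = SRAS: 4565 − 5p = 3069 + 12p, so 1496 = 17p and p = 88.
y = 4565 − 5·88 = 4125.
Initially p = 80, y = 4029, so Δp = +8 and Δy = +96.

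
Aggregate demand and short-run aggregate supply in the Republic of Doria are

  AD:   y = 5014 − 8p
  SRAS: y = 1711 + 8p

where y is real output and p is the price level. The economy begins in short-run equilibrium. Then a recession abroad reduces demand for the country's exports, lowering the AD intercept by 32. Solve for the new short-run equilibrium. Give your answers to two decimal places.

p = 204.44, y = 3346.50

This is a negative demand shock: AD shifts left.
New AD: y = 4982 − 8p.
Set AD = SRAS: 4982 − 8p = 1711 + 8p, so 3271 = 16p and p = 204.44.
Substituting into AD, y = 3346.50.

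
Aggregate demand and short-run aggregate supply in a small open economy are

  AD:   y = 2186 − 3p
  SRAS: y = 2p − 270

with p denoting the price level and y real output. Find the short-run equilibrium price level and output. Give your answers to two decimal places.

Set AD = SRAS: 2186 − 3p = 2p − 270, so 2456 = 5p and p = 491.20.
Substituting into AD, y = 2186 − 3p = 712.40.

p = 491.20, y = 712.40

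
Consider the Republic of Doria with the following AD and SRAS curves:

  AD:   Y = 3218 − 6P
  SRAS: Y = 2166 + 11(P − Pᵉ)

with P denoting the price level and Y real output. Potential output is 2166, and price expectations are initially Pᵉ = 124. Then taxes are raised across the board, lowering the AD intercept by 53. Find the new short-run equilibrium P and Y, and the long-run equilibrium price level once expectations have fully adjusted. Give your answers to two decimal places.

Short run: P = 139.00, Y = 2331.00. Long run: P = 166.50.

AD shifts left: new AD is Y = 3165 − 6P. With Pᵉ = 124, SRAS is Y = 802 + 11P.
Short run: 3165 − 6P = 802 + 11P gives 2363 = 17P, so P = 139.00 and Y = 3165 − 6P = 2331.00.
Y = 2331.00 is above potential 2166; expectations adjust and SRAS shifts left until Y = 2166.
Long run: on the new AD curve, 2166 = 3165 − 6P gives P = 166.50.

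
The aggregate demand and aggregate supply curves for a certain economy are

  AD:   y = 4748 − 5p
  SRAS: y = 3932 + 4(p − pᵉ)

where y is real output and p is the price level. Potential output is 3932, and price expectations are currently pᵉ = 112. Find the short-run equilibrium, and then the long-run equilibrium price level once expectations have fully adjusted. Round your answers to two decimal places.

Short run: with pᵉ = 112, SRAS is y = 3484 + 4p. Setting AD = SRAS gives 1264 = 9p, so p = 140.44 and y = 4748 − 5p = 4045.78.
Output 4045.78 is above potential 3932, so over time expected prices rise and SRAS shifts left until y returns to 3932.
Long run: y = 3932 on the AD curve gives 3932 = 4748 − 5p, so p = 163.20.

Short run: p = 140.44, y = 4045.78. Long run: p = 163.20.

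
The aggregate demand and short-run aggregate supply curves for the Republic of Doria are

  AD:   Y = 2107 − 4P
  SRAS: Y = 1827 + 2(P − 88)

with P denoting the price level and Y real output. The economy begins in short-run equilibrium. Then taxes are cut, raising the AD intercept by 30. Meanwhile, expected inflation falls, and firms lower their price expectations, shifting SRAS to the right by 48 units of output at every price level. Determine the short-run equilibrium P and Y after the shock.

P = 73, Y = 1845

After both shocks: AD is Y = 2137 − 4P and SRAS is Y = 1699 + 2P.
Setting them equal: 438 = 6P, so P = 73.
Y = 2137 − 4·73 = 1845.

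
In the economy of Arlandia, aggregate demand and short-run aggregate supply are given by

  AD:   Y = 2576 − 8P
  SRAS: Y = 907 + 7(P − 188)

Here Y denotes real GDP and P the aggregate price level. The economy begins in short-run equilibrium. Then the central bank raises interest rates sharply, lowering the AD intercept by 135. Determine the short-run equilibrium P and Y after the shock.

This is a negative demand shock: AD shifts left.
New AD: Y = 2441 − 8P.
SRAS can be written Y = 7P − 409.
Set AD = SRAS: 2441 − 8P = 7P − 409, so 2850 = 15P and P = 190.
Y = 2441 − 8·190 = 921.

P = 190, Y = 921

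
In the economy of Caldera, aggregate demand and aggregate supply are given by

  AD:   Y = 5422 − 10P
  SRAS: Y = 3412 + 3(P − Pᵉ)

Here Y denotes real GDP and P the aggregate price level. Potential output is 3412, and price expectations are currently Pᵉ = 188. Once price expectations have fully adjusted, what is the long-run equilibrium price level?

Long-run P = 201

Short run: with Pᵉ = 188, SRAS is Y = 2848 + 3P. Setting AD = SRAS gives 2574 = 13P, so P = 198 and Y = 5422 − 10·198 = 3442.
Output 3442 is above potential 3412, so over time expected prices rise and SRAS shifts left until Y returns to 3412.
Long run: Y = 3412 on the AD curve gives 3412 = 5422 − 10P, so P = 201.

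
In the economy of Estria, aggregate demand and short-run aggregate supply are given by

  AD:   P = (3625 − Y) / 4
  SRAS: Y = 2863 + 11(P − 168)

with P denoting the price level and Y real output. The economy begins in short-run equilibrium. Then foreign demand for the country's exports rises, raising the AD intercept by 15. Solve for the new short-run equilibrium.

P = 175, Y = 2940

This is a positive demand shock: AD shifts right.
New AD: Y = 3640 − 4P.
SRAS can be written Y = 1015 + 11P.
Set AD = SRAS: 3640 − 4P = 1015 + 11P, so 2625 = 15P and P = 175.
Y = 3640 − 4·175 = 2940.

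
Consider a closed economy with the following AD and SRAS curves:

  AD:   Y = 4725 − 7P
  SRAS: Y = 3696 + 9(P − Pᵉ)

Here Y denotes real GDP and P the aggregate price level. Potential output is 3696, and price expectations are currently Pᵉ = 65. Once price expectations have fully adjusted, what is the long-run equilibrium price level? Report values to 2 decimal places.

Short run: with Pᵉ = 65, SRAS is Y = 3111 + 9P. Setting AD = SRAS gives 1614 = 16P, so P = 100.88 and Y = 4725 − 7P = 4018.88.
Output 4018.88 is above potential 3696, so over time expected prices rise and SRAS shifts left until Y returns to 3696.
Long run: Y = 3696 on the AD curve gives 3696 = 4725 − 7P, so P = 147.00.

Long-run P = 147.00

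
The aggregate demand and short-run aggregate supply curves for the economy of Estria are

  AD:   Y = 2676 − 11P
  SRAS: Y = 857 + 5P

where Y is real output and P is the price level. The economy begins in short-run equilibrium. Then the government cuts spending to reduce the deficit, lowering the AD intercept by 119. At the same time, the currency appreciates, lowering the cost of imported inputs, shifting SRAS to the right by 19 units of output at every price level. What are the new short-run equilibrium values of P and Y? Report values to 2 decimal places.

After both shocks: AD is Y = 2557 − 11P and SRAS is Y = 876 + 5P.
Setting them equal: 1681 = 16P, so P = 105.06.
Substituting into AD, Y = 1401.31.

P = 105.06, Y = 1401.31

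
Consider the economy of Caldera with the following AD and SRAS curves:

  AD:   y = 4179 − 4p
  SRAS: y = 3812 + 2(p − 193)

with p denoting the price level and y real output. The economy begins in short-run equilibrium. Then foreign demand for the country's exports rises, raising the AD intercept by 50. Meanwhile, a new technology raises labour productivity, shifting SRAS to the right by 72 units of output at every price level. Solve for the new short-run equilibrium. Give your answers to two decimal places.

p = 121.83, y = 3741.67

After both shocks: AD is y = 4229 − 4p and SRAS is y = 3498 + 2p.
Setting them equal: 731 = 6p, so p = 121.83.
Substituting into AD, y = 3741.67.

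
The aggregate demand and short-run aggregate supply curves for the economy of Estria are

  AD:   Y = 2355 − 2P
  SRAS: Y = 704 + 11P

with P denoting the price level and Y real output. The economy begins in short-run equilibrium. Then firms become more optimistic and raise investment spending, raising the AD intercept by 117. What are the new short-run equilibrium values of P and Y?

This is a positive demand shock: AD shifts right.
New AD: Y = 2472 − 2P.
Set AD = SRAS: 2472 − 2P = 704 + 11P, so 1768 = 13P and P = 136.
Y = 2472 − 2·136 = 2200.

P = 136, Y = 2200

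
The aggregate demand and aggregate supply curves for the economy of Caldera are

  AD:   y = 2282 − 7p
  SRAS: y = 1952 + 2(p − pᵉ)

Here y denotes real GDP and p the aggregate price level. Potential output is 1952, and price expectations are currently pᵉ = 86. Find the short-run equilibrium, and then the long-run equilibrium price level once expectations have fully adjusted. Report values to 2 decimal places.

Short run: p = 55.78, y = 1891.56. Long run: p = 47.14.

Short run: with pᵉ = 86, SRAS is y = 1780 + 2p. Setting AD = SRAS gives 502 = 9p, so p = 55.78 and y = 2282 − 7p = 1891.56.
Output 1891.56 is below potential 1952, so over time expected prices fall and SRAS shifts right until y returns to 1952.
Long run: y = 1952 on the AD curve gives 1952 = 2282 − 7p, so p = 47.14.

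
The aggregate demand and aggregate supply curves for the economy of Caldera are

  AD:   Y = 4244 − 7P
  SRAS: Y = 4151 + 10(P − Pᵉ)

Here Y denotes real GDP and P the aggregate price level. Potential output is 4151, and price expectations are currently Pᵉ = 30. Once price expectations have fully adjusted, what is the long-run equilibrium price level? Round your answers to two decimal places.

Long-run P = 13.29

Short run: with Pᵉ = 30, SRAS is Y = 3851 + 10P. Setting AD = SRAS gives 393 = 17P, so P = 23.12 and Y = 4244 − 7P = 4082.18.
Output 4082.18 is below potential 4151, so over time expected prices fall and SRAS shifts right until Y returns to 4151.
Long run: Y = 4151 on the AD curve gives 4151 = 4244 − 7P, so P = 13.29.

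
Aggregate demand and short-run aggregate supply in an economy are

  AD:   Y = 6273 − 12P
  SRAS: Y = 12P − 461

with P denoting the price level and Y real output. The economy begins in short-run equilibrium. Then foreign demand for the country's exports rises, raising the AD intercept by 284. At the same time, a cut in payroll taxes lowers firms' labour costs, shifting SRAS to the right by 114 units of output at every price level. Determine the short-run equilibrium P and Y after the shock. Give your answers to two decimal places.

P = 287.67, Y = 3105.00

After both shocks: AD is Y = 6557 − 12P and SRAS is Y = 12P − 347.
Setting them equal: 6904 = 24P, so P = 287.67.
Substituting into AD, Y = 3105.00.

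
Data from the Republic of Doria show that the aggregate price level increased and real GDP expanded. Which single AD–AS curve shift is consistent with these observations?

AD shifted right

P rose and Y rose. An AD shift moves P and Y in the same direction; an SRAS shift moves them in opposite directions.
Here P and Y moved in the same direction, so the AD curve shifted.
Since Y rose, AD shifted right.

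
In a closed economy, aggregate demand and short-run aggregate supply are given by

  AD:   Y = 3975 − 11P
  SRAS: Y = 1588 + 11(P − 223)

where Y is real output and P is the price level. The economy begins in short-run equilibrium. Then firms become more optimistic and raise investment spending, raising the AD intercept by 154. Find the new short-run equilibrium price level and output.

This is a positive demand shock: AD shifts right.
New AD: Y = 4129 − 11P.
SRAS can be written Y = 11P − 865.
Set AD = SRAS: 4129 − 11P = 11P − 865, so 4994 = 22P and P = 227.
Y = 4129 − 11·227 = 1632.

P = 227, Y = 1632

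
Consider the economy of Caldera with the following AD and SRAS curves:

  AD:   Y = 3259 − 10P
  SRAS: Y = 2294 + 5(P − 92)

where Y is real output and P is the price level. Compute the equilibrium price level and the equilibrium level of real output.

Write SRAS as Y = 2294 + 5P − 460 = 1834 + 5P.
Set AD = SRAS: 3259 − 10P = 1834 + 5P, so 1425 = 15P and P = 95.
Then Y = 3259 − 10·95 = 2309.

P = 95, Y = 2309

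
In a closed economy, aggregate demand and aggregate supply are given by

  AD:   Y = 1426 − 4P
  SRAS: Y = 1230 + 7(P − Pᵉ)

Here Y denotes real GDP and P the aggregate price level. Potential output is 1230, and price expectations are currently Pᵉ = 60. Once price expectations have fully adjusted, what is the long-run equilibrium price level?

Short run: with Pᵉ = 60, SRAS is Y = 810 + 7P. Setting AD = SRAS gives 616 = 11P, so P = 56 and Y = 1426 − 4·56 = 1202.
Output 1202 is below potential 1230, so over time expected prices fall and SRAS shifts right until Y returns to 1230.
Long run: Y = 1230 on the AD curve gives 1230 = 1426 − 4P, so P = 49.

Long-run P = 49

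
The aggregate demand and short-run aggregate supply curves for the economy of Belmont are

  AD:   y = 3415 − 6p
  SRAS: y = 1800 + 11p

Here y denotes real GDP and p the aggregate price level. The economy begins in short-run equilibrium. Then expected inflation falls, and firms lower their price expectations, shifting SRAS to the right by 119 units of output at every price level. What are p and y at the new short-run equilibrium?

p = 88, y = 2887

This is a positive supply shock: SRAS shifts right.
New SRAS: y = 1919 + 11p.
Set AD = SRAS: 3415 − 6p = 1919 + 11p, so 1496 = 17p and p = 88.
y = 3415 − 6·88 = 2887.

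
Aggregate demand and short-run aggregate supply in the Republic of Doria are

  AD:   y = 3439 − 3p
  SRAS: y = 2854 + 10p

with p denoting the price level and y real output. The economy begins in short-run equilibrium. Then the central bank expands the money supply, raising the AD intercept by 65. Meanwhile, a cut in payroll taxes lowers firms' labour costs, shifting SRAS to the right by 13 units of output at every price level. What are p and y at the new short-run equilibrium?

p = 49, y = 3357

After both shocks: AD is y = 3504 − 3p and SRAS is y = 2867 + 10p.
Setting them equal: 637 = 13p, so p = 49.
y = 3504 − 3·49 = 3357.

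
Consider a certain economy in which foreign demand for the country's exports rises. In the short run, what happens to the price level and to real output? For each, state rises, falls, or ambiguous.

Price level: rises; output: rises

This is a positive demand shock: AD shifts right.
Moving along the upward-sloping SRAS curve, P rises and Y rises.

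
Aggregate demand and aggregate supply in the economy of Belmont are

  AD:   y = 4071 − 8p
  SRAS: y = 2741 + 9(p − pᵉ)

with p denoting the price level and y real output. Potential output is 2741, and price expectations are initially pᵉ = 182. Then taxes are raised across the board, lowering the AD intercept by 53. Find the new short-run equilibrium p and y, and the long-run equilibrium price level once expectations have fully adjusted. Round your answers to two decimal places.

Short run: p = 171.47, y = 2646.24. Long run: p = 159.63.

AD shifts left: new AD is y = 4018 − 8p. With pᵉ = 182, SRAS is y = 1103 + 9p.
Short run: 4018 − 8p = 1103 + 9p gives 2915 = 17p, so p = 171.47 and y = 4018 − 8p = 2646.24.
y = 2646.24 is below potential 2741; expectations adjust and SRAS shifts right until y = 2741.
Long run: on the new AD curve, 2741 = 4018 − 8p gives p = 159.63.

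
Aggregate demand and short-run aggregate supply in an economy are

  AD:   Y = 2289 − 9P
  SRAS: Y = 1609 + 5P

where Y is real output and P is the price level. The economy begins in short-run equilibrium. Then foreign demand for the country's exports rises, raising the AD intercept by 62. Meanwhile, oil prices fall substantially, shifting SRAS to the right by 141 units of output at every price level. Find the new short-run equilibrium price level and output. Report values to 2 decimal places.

After both shocks: AD is Y = 2351 − 9P and SRAS is Y = 1750 + 5P.
Setting them equal: 601 = 14P, so P = 42.93.
Substituting into AD, Y = 1964.64.

P = 42.93, Y = 1964.64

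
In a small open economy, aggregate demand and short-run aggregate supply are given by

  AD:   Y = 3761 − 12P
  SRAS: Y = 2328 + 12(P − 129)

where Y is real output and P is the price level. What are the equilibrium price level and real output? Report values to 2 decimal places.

Write SRAS as Y = 2328 + 12P − 1548 = 780 + 12P.
Set AD = SRAS: 3761 − 12P = 780 + 12P, so 2981 = 24P and P = 124.21.
Substituting into AD, Y = 3761 − 12P = 2270.50.

P = 124.21, Y = 2270.50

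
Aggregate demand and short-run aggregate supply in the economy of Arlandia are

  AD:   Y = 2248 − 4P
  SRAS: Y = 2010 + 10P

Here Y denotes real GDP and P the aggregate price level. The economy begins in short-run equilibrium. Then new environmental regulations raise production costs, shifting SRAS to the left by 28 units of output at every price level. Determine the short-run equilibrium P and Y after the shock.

P = 19, Y = 2172

This is a negative supply shock: SRAS shifts left.
New SRAS: Y = 1982 + 10P.
Set AD = SRAS: 2248 − 4P = 1982 + 10P, so 266 = 14P and P = 19.
Y = 2248 − 4·19 = 2172.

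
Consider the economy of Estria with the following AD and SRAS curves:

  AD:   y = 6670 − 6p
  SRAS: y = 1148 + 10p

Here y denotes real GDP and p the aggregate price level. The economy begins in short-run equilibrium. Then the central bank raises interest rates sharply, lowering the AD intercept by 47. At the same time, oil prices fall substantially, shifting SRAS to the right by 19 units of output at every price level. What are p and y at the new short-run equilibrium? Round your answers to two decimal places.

p = 341.00, y = 4577.00

After both shocks: AD is y = 6623 − 6p and SRAS is y = 1167 + 10p.
Setting them equal: 5456 = 16p, so p = 341.00.
Substituting into AD, y = 4577.00.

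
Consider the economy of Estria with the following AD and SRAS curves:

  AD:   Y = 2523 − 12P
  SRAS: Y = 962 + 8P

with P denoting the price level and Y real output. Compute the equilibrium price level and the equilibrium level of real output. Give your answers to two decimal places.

Set AD = SRAS: 2523 − 12P = 962 + 8P, so 1561 = 20P and P = 78.05.
Substituting into AD, Y = 2523 − 12P = 1586.40.

P = 78.05, Y = 1586.40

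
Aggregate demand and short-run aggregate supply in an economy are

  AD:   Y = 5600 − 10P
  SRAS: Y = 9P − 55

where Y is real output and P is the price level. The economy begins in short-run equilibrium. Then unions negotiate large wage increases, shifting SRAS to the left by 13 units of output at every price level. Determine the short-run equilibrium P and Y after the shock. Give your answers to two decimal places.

This is a negative supply shock: SRAS shifts left.
New SRAS: Y = 9P − 68.
Set AD = SRAS: 5600 − 10P = 9P − 68, so 5668 = 19P and P = 298.32.
Substituting into AD, Y = 2616.84.

P = 298.32, Y = 2616.84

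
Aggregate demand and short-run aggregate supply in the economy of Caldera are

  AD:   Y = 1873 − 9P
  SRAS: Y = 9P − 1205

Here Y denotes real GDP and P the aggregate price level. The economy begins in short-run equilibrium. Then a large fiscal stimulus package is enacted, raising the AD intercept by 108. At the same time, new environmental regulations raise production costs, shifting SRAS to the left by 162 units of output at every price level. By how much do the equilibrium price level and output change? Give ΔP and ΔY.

ΔP = +15, ΔY = -27

After both shocks: AD is Y = 1981 − 9P and SRAS is Y = 9P − 1367.
Setting them equal: 3348 = 18P, so P = 186.
Y = 1981 − 9·186 = 307.
Initially P = 171, Y = 334, so ΔP = +15 and ΔY = -27.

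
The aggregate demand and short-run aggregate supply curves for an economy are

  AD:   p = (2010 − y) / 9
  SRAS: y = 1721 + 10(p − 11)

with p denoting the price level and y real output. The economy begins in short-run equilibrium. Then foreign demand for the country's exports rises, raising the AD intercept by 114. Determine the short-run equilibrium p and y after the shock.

p = 27, y = 1881

This is a positive demand shock: AD shifts right.
New AD: y = 2124 − 9p.
SRAS can be written y = 1611 + 10p.
Set AD = SRAS: 2124 − 9p = 1611 + 10p, so 513 = 19p and p = 27.
y = 2124 − 9·27 = 1881.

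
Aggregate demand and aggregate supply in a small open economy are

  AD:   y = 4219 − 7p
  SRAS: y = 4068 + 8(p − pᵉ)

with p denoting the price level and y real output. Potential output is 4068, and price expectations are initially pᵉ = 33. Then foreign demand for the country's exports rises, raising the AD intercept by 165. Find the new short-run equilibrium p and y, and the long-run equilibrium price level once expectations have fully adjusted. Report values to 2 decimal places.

Short run: p = 38.67, y = 4113.33. Long run: p = 45.14.

AD shifts right: new AD is y = 4384 − 7p. With pᵉ = 33, SRAS is y = 3804 + 8p.
Short run: 4384 − 7p = 3804 + 8p gives 580 = 15p, so p = 38.67 and y = 4384 − 7p = 4113.33.
y = 4113.33 is above potential 4068; expectations adjust and SRAS shifts left until y = 4068.
Long run: on the new AD curve, 4068 = 4384 − 7p gives p = 45.14.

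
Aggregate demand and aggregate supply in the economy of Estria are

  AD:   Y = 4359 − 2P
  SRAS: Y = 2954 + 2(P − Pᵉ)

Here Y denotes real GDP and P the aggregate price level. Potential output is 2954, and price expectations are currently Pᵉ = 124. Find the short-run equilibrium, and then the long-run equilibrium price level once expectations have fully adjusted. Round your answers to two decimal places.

Short run: with Pᵉ = 124, SRAS is Y = 2706 + 2P. Setting AD = SRAS gives 1653 = 4P, so P = 413.25 and Y = 4359 − 2P = 3532.50.
Output 3532.50 is above potential 2954, so over time expected prices rise and SRAS shifts left until Y returns to 2954.
Long run: Y = 2954 on the AD curve gives 2954 = 4359 − 2P, so P = 702.50.

Short run: P = 413.25, Y = 3532.50. Long run: P = 702.50.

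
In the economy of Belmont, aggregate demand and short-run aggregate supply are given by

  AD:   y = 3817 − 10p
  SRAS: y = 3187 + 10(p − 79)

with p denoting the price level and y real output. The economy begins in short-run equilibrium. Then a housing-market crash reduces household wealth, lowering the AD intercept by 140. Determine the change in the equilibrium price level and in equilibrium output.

Δp = -7, Δy = -70

This is a negative demand shock: AD shifts left.
New AD: y = 3677 − 10p.
SRAS can be written y = 2397 + 10p.
Set AD = SRAS: 3677 − 10p = 2397 + 10p, so 1280 = 20p and p = 64.
y = 3677 − 10·64 = 3037.
Initially p = 71, y = 3107, so Δp = -7 and Δy = -70.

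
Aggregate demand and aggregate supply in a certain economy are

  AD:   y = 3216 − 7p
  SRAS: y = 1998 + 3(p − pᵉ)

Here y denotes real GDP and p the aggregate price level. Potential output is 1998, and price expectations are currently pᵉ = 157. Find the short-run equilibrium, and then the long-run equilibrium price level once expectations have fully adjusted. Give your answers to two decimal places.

Short run: with pᵉ = 157, SRAS is y = 1527 + 3p. Setting AD = SRAS gives 1689 = 10p, so p = 168.90 and y = 3216 − 7p = 2033.70.
Output 2033.70 is above potential 1998, so over time expected prices rise and SRAS shifts left until y returns to 1998.
Long run: y = 1998 on the AD curve gives 1998 = 3216 − 7p, so p = 174.00.

Short run: p = 168.90, y = 2033.70. Long run: p = 174.00.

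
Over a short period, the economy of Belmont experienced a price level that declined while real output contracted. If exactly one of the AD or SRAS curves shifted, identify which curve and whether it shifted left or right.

AD shifted left

P fell and Y fell. An AD shift moves P and Y in the same direction; an SRAS shift moves them in opposite directions.
Here P and Y moved in the same direction, so the AD curve shifted.
Since Y fell, AD shifted left.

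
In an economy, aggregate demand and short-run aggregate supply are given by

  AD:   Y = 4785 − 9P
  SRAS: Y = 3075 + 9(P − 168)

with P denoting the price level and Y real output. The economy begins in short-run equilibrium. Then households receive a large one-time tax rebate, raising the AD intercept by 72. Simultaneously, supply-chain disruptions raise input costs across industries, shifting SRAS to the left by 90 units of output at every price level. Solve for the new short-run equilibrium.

After both shocks: AD is Y = 4857 − 9P and SRAS is Y = 1473 + 9P.
Setting them equal: 3384 = 18P, so P = 188.
Y = 4857 − 9·188 = 3165.

P = 188, Y = 3165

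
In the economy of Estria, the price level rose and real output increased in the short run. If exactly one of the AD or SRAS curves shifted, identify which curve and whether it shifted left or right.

AD shifted right

P rose and Y rose. An AD shift moves P and Y in the same direction; an SRAS shift moves them in opposite directions.
Here P and Y moved in the same direction, so the AD curve shifted.
Since Y rose, AD shifted right.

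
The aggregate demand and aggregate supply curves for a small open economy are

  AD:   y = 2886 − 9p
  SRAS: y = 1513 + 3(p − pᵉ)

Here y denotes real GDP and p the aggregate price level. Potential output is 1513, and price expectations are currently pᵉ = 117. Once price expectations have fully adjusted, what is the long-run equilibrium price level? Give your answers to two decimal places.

Short run: with pᵉ = 117, SRAS is y = 1162 + 3p. Setting AD = SRAS gives 1724 = 12p, so p = 143.67 and y = 2886 − 9p = 1593.00.
Output 1593.00 is above potential 1513, so over time expected prices rise and SRAS shifts left until y returns to 1513.
Long run: y = 1513 on the AD curve gives 1513 = 2886 − 9p, so p = 152.56.

Long-run p = 152.56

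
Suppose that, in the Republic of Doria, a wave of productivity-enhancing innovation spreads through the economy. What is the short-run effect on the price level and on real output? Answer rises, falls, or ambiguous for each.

This is a favourable supply shock: SRAS shifts right.
Moving along the downward-sloping AD curve, P falls and Y rises.

Price level: falls; output: rises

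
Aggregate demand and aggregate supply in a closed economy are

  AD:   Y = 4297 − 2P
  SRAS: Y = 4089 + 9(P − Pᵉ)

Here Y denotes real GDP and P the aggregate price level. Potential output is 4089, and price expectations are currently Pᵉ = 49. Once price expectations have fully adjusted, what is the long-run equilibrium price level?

Long-run P = 104

Short run: with Pᵉ = 49, SRAS is Y = 3648 + 9P. Setting AD = SRAS gives 649 = 11P, so P = 59 and Y = 4297 − 2·59 = 4179.
Output 4179 is above potential 4089, so over time expected prices rise and SRAS shifts left until Y returns to 4089.
Long run: Y = 4089 on the AD curve gives 4089 = 4297 − 2P, so P = 104.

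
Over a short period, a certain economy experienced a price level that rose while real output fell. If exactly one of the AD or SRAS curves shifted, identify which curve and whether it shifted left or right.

SRAS shifted left

P rose and Y fell. An AD shift moves P and Y in the same direction; an SRAS shift moves them in opposite directions.
Here P and Y moved in opposite directions, so the SRAS curve shifted.
Since Y fell, SRAS shifted left.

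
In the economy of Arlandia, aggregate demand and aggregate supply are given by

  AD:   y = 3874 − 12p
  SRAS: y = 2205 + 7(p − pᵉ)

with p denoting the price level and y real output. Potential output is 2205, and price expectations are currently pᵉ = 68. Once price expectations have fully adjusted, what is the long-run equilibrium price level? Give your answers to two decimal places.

Long-run p = 139.08

Short run: with pᵉ = 68, SRAS is y = 1729 + 7p. Setting AD = SRAS gives 2145 = 19p, so p = 112.89 and y = 3874 − 12p = 2519.26.
Output 2519.26 is above potential 2205, so over time expected prices rise and SRAS shifts left until y returns to 2205.
Long run: y = 2205 on the AD curve gives 2205 = 3874 − 12p, so p = 139.08.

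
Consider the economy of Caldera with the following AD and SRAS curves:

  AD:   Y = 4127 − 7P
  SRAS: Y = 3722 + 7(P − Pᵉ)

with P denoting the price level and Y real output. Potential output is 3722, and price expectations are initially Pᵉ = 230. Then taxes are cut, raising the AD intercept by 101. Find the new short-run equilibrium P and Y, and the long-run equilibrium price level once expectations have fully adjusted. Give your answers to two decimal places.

Short run: P = 151.14, Y = 3170.00. Long run: P = 72.29.

AD shifts right: new AD is Y = 4228 − 7P. With Pᵉ = 230, SRAS is Y = 2112 + 7P.
Short run: 4228 − 7P = 2112 + 7P gives 2116 = 14P, so P = 151.14 and Y = 4228 − 7P = 3170.00.
Y = 3170.00 is below potential 3722; expectations adjust and SRAS shifts right until Y = 3722.
Long run: on the new AD curve, 3722 = 4228 − 7P gives P = 72.29.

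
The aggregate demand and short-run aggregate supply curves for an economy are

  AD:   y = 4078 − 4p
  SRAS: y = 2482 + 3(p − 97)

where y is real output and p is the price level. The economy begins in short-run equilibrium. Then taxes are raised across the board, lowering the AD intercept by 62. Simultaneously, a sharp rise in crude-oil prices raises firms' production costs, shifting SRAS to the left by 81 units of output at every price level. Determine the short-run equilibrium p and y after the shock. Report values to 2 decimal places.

p = 272.29, y = 2926.86

After both shocks: AD is y = 4016 − 4p and SRAS is y = 2110 + 3p.
Setting them equal: 1906 = 7p, so p = 272.29.
Substituting into AD, y = 2926.86.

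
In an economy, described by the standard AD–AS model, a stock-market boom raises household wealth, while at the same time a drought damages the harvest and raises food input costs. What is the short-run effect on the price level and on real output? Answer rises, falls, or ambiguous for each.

The first event is a positive demand shock: AD shifts right, which by itself pushes P up and Y up.
The second is an adverse supply shock: SRAS shifts left, which by itself pushes P up and Y down.
Both shocks push P up, so P rises. The two shocks push Y in opposite directions, so the effect on Y is ambiguous.

Price level: rises; output: ambiguous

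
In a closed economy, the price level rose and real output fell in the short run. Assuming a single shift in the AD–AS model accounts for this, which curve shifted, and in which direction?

SRAS shifted left

P rose and Y fell. An AD shift moves P and Y in the same direction; an SRAS shift moves them in opposite directions.
Here P and Y moved in opposite directions, so the SRAS curve shifted.
Since Y fell, SRAS shifted left.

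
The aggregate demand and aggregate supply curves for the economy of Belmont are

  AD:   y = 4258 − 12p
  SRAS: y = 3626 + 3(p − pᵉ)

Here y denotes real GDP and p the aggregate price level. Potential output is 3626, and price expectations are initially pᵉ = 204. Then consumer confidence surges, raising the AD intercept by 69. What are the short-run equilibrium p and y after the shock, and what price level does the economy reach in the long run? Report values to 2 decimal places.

AD shifts right: new AD is y = 4327 − 12p. With pᵉ = 204, SRAS is y = 3014 + 3p.
Short run: 4327 − 12p = 3014 + 3p gives 1313 = 15p, so p = 87.53 and y = 4327 − 12p = 3276.60.
y = 3276.60 is below potential 3626; expectations adjust and SRAS shifts right until y = 3626.
Long run: on the new AD curve, 3626 = 4327 − 12p gives p = 58.42.

Short run: p = 87.53, y = 3276.60. Long run: p = 58.42.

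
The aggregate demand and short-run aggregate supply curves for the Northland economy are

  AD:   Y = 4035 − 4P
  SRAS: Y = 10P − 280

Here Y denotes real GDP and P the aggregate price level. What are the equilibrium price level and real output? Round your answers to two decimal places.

P = 308.21, Y = 2802.14

Set AD = SRAS: 4035 − 4P = 10P − 280, so 4315 = 14P and P = 308.21.
Substituting into AD, Y = 4035 − 4P = 2802.14.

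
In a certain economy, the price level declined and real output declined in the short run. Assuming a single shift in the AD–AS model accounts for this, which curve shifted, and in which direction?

P fell and Y fell. An AD shift moves P and Y in the same direction; an SRAS shift moves them in opposite directions.
Here P and Y moved in the same direction, so the AD curve shifted.
Since Y fell, AD shifted left.

AD shifted left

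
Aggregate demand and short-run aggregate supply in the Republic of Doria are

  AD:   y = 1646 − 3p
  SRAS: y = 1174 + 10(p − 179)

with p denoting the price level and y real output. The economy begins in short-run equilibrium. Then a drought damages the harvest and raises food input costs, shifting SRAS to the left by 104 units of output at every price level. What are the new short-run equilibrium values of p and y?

This is a negative supply shock: SRAS shifts left.
New SRAS: y = 10p − 720.
Set AD = SRAS: 1646 − 3p = 10p − 720, so 2366 = 13p and p = 182.
y = 1646 − 3·182 = 1100.

p = 182, y = 1100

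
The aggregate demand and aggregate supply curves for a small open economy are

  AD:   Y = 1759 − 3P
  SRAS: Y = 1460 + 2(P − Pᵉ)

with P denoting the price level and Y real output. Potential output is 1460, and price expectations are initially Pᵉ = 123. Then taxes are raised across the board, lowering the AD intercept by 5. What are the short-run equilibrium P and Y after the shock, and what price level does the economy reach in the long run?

AD shifts left: new AD is Y = 1754 − 3P. With Pᵉ = 123, SRAS is Y = 1214 + 2P.
Short run: 1754 − 3P = 1214 + 2P gives 540 = 5P, so P = 108 and Y = 1754 − 3·108 = 1430.
Y = 1430 is below potential 1460; expectations adjust and SRAS shifts right until Y = 1460.
Long run: on the new AD curve, 1460 = 1754 − 3P gives P = 98.

Short run: P = 108, Y = 1430. Long run: P = 98.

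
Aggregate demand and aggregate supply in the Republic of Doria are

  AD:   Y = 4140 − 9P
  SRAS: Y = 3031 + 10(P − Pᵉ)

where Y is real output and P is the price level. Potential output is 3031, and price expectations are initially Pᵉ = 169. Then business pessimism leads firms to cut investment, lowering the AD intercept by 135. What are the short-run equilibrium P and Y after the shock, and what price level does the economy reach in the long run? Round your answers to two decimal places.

Short run: P = 140.21, Y = 2743.11. Long run: P = 108.22.

AD shifts left: new AD is Y = 4005 − 9P. With Pᵉ = 169, SRAS is Y = 1341 + 10P.
Short run: 4005 − 9P = 1341 + 10P gives 2664 = 19P, so P = 140.21 and Y = 4005 − 9P = 2743.11.
Y = 2743.11 is below potential 3031; expectations adjust and SRAS shifts right until Y = 3031.
Long run: on the new AD curve, 3031 = 4005 − 9P gives P = 108.22.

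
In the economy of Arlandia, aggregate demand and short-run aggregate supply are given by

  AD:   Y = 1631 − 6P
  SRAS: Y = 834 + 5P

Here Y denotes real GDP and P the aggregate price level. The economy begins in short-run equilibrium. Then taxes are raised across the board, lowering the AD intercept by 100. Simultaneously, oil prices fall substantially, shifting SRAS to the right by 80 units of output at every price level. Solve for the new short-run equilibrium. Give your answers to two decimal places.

P = 56.09, Y = 1194.45

After both shocks: AD is Y = 1531 − 6P and SRAS is Y = 914 + 5P.
Setting them equal: 617 = 11P, so P = 56.09.
Substituting into AD, Y = 1194.45.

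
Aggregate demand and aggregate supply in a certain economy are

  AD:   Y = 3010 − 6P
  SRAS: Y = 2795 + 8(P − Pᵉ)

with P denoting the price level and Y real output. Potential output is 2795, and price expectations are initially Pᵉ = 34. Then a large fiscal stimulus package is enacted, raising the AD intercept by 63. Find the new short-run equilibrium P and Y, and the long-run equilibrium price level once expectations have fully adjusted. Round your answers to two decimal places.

AD shifts right: new AD is Y = 3073 − 6P. With Pᵉ = 34, SRAS is Y = 2523 + 8P.
Short run: 3073 − 6P = 2523 + 8P gives 550 = 14P, so P = 39.29 and Y = 3073 − 6P = 2837.29.
Y = 2837.29 is above potential 2795; expectations adjust and SRAS shifts left until Y = 2795.
Long run: on the new AD curve, 2795 = 3073 − 6P gives P = 46.33.

Short run: P = 39.29, Y = 2837.29. Long run: P = 46.33.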